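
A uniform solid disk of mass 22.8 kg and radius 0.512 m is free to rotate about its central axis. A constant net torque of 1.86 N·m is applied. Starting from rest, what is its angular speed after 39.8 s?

I = ½MR² = (1/2)(22.8)(0.512)² = 2.988 kg·m².
α = τ/I = 1.86/2.988 = 0.6224 rad/s².
ω = ω₀ + αt = 0 + (0.6224)(39.8) = 24.77 rad/s.

ω ≈ 24.8 rad/s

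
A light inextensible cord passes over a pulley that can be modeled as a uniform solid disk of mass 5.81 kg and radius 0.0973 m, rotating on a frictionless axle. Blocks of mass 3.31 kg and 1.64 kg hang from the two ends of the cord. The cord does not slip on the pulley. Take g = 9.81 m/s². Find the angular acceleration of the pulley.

I = ½MR² = (1/2)(5.81)(0.0973)² = 0.02750 kg·m².
Heavier block: m₁g − T₁ = m₁a. Lighter block: T₂ − m₂g = m₂a.
Pulley: (T₁ − T₂)R = Iα = I(a/R), so T₁ − T₂ = (I/R²)a = (1/2)M_p a = 2.905·a.
Adding the three: (m₁ − m₂)g = (m₁ + m₂ + 2.905)a, so a = (3.31 − 1.64)(9.81)/(3.31 + 1.64 + 2.905) = 2.086 m/s².
α = a/R = 2.086/0.0973 = 21.44 rad/s².

α ≈ 21.4 rad/s²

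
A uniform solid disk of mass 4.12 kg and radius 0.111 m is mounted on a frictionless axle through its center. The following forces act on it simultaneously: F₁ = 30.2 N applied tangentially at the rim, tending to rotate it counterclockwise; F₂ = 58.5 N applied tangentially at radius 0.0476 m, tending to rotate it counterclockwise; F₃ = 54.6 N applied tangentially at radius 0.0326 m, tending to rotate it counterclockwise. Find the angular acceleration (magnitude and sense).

α ≈ 312 rad/s², counterclockwise

I = ½MR² = (1/2)(4.12)(0.111)² = 0.02538 kg·m².
Taking counterclockwise as positive: τ₁ = +(30.2)(0.111) = +3.352 N·m; τ₂ = +(58.5)(0.0476) = +2.785 N·m; τ₃ = +(54.6)(0.0326) = +1.780 N·m.
Net torque τ = 7.917 N·m.
α = τ/I = 7.917/0.02538 = 311.9 rad/s².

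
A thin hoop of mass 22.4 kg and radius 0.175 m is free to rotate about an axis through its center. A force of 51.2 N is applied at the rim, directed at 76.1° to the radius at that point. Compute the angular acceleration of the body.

I = MR² = (22.4)(0.175)² = 0.6860 kg·m².
Only the tangential component produces torque: τ = F R sinθ = (51.2)(0.175) sin 76.1° = 8.698 N·m.
Newton's second law for rotation, τ = Iα, gives α = τ/I = 8.698/0.6860 = 12.68 rad/s².

α ≈ 12.7 rad/s²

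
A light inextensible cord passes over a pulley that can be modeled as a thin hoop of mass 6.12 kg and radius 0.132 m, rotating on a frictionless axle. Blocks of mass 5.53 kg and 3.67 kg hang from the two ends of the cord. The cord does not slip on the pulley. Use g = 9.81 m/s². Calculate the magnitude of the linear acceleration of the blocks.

a ≈ 1.19 m/s²

I = MR² = (6.12)(0.132)² = 0.1066 kg·m².
Heavier block: m₁g − T₁ = m₁a. Lighter block: T₂ − m₂g = m₂a.
Pulley: (T₁ − T₂)R = Iα = I(a/R), so T₁ − T₂ = (I/R²)a = 1·M_p a = 6.120·a.
Adding the three: (m₁ − m₂)g = (m₁ + m₂ + 6.120)a, so a = (5.53 − 3.67)(9.81)/(5.53 + 3.67 + 6.120) = 1.191 m/s².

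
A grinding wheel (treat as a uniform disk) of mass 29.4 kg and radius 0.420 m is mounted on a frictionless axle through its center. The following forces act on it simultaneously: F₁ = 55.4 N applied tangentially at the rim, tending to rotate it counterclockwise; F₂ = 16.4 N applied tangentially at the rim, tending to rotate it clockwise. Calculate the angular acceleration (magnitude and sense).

α ≈ 6.32 rad/s², counterclockwise

I = ½MR² = (1/2)(29.4)(0.420)² = 2.593 kg·m².
Taking counterclockwise as positive: τ₁ = +(55.4)(0.420) = +23.27 N·m; τ₂ = −(16.4)(0.420) = −6.888 N·m.
Net torque τ = 16.38 N·m.
α = τ/I = 16.38/2.593 = 6.317 rad/s².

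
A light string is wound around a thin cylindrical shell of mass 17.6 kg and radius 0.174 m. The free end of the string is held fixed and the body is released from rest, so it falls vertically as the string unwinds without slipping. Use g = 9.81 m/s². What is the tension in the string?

T ≈ 86.3 N

Translation: Mg − T = Ma. Rotation about the center: TR = Iα with I = MR².
With a = αR: T = (I/R²)a = M a, so Mg = (1 + 1.000)Ma.
a = g/(1 + 1.000) = 9.81/2.000 = 4.905 m/s².
T = 1.000·M·a = (1.000)(17.6)(4.905) = 86.33 N.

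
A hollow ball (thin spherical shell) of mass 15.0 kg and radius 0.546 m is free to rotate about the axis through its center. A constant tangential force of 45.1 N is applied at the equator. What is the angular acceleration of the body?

α ≈ 8.26 rad/s²

I = (2/3)MR² = (2/3)(15.0)(0.546)² = 2.981 kg·m².
τ = F R = (45.1)(0.546) = 24.62 N·m.
From τ = Iα: α = 24.62/2.981 = 8.260 rad/s².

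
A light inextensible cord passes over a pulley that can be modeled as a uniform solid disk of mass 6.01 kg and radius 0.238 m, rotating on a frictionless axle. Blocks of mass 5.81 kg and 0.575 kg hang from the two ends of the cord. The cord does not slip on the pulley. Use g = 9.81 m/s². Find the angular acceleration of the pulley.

α ≈ 23.0 rad/s²

I = ½MR² = (1/2)(6.01)(0.238)² = 0.1702 kg·m².
Heavier block: m₁g − T₁ = m₁a. Lighter block: T₂ − m₂g = m₂a.
Pulley: (T₁ − T₂)R = Iα = I(a/R), so T₁ − T₂ = (I/R²)a = (1/2)M_p a = 3.005·a.
Adding the three: (m₁ − m₂)g = (m₁ + m₂ + 3.005)a, so a = (5.81 − 0.575)(9.81)/(5.81 + 0.575 + 3.005) = 5.469 m/s².
α = a/R = 5.469/0.238 = 22.98 rad/s².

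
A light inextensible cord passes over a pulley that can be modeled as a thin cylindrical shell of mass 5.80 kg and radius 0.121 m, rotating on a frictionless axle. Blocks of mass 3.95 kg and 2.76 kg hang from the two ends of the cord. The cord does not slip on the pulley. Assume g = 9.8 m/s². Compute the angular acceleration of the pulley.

I = MR² = (5.80)(0.121)² = 0.08492 kg·m².
Heavier block: m₁g − T₁ = m₁a. Lighter block: T₂ − m₂g = m₂a.
Pulley: (T₁ − T₂)R = Iα = I(a/R), so T₁ − T₂ = (I/R²)a = 1·M_p a = 5.800·a.
Adding the three: (m₁ − m₂)g = (m₁ + m₂ + 5.800)a, so a = (3.95 − 2.76)(9.8)/(3.95 + 2.76 + 5.800) = 0.9322 m/s².
α = a/R = 0.9322/0.121 = 7.704 rad/s².

α ≈ 7.70 rad/s²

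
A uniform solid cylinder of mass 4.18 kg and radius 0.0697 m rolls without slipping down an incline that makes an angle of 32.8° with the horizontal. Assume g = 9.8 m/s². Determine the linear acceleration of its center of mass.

Translation along the incline: Mg sinθ − f = Ma.
Rotation about the center: fR = Iα with I = ½MR². No-slip gives a = αR, so f = (I/R²)a = (1/2)M a.
Substituting: Mg sinθ = (1 + 0.5000)Ma, so a = g sinθ/(1 + 0.5000) = (9.8) sin 32.8° / 1.500 = 3.539 m/s².

a ≈ 3.54 m/s²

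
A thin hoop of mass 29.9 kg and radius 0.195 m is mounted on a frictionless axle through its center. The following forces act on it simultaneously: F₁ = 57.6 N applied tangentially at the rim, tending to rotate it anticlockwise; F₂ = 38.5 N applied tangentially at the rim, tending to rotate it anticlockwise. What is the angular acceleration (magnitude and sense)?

α ≈ 16.5 rad/s², anticlockwise

I = MR² = (29.9)(0.195)² = 1.137 kg·m².
Taking anticlockwise as positive: τ₁ = +(57.6)(0.195) = +11.23 N·m; τ₂ = +(38.5)(0.195) = +7.508 N·m.
Net torque τ = 18.74 N·m.
α = τ/I = 18.74/1.137 = 16.48 rad/s².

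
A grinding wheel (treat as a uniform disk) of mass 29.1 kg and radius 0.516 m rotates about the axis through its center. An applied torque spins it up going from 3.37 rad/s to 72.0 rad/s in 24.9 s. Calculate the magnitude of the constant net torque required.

I = ½MR² = (1/2)(29.1)(0.516)² = 3.874 kg·m².
α = Δω/Δt = (72.0 − 3.37)/24.9 = 2.756 rad/s².
τ = Iα = (3.874)(2.756) = 10.68 N·m.

τ ≈ 10.7 N·m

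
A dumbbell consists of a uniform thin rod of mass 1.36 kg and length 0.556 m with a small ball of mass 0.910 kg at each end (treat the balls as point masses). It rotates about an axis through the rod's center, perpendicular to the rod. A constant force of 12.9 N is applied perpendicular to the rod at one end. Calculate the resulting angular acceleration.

I_rod = (1/12)ML² = (1/12)(1.36)(0.556)² = 0.03504 kg·m².
I_balls = 2·m·(L/2)² = 2(0.910)(0.2780)² = 0.1407 kg·m².
Total I = 0.1757 kg·m².
τ = F·(L/2) = (12.9)(0.278) = 3.586 N·m.
α = τ/I = 3.586/0.1757 = 20.41 rad/s².

α ≈ 20.4 rad/s²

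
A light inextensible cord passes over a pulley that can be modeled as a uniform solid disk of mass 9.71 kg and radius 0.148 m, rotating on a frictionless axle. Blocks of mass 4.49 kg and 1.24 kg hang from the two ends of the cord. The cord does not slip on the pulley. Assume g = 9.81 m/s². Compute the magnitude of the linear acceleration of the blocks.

a ≈ 3.01 m/s²

I = ½MR² = (1/2)(9.71)(0.148)² = 0.1063 kg·m².
Heavier block: m₁g − T₁ = m₁a. Lighter block: T₂ − m₂g = m₂a.
Pulley: (T₁ − T₂)R = Iα = I(a/R), so T₁ − T₂ = (I/R²)a = (1/2)M_p a = 4.855·a.
Adding the three: (m₁ − m₂)g = (m₁ + m₂ + 4.855)a, so a = (4.49 − 1.24)(9.81)/(4.49 + 1.24 + 4.855) = 3.012 m/s².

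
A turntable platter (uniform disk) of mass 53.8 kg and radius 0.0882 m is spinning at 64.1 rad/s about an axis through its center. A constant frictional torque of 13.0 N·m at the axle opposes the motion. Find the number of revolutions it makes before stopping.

≈ 5.26 revolutions

I = ½MR² = (1/2)(53.8)(0.0882)² = 0.2093 kg·m².
The net torque has magnitude 13.0 N·m, opposing ω.
|α| = τ/I = 13.00/0.2093 = 62.12 rad/s² (deceleration).
ω² = ω₀² − 2|α|θ with ω = 0 ⇒ θ = ω₀²/(2|α|) = 33.07 rad = 5.263 rev.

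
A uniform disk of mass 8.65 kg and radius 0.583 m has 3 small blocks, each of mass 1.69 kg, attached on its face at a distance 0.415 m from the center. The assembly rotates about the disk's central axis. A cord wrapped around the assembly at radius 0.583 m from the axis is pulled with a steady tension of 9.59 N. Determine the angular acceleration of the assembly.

α ≈ 2.39 rad/s²

I_disk = ½MR² = ½(8.65)(0.583)² = 1.470 kg·m².
I_blocks = 3·m·r² = 3(1.69)(0.415)² = 0.8732 kg·m².
Total I = 2.343 kg·m².
τ = F r = (9.59)(0.583) = 5.591 N·m.
α = τ/I = 5.591/2.343 = 2.386 rad/s².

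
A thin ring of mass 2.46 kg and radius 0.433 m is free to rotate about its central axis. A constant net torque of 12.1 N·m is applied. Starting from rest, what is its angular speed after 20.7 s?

ω ≈ 543 rad/s

I = MR² = (2.46)(0.433)² = 0.4612 kg·m².
α = τ/I = 12.1/0.4612 = 26.23 rad/s².
ω = ω₀ + αt = 0 + (26.23)(20.7) = 543.1 rad/s.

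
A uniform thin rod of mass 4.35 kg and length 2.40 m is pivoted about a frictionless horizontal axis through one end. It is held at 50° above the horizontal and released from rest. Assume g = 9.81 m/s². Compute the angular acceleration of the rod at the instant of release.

α ≈ 3.94 rad/s²

About the pivot, I = (1/3)ML² = (1/3)(4.35)(2.40)² = 8.352 kg·m².
The weight acts at the center, a distance L/2 = 1.200 m from the pivot; τ = Mg(L/2) cos 50° = 32.92 N·m.
α = τ/I = 32.92/8.352 = 3.941 rad/s².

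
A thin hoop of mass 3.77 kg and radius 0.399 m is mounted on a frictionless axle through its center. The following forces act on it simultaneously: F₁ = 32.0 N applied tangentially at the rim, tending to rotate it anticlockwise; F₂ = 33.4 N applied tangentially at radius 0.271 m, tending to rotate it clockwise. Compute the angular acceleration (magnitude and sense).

I = MR² = (3.77)(0.399)² = 0.6002 kg·m².
Taking anticlockwise as positive: τ₁ = +(32.0)(0.399) = +12.77 N·m; τ₂ = −(33.4)(0.271) = −9.051 N·m.
Net torque τ = 3.717 N·m.
α = τ/I = 3.717/0.6002 = 6.192 rad/s².

α ≈ 6.19 rad/s², anticlockwise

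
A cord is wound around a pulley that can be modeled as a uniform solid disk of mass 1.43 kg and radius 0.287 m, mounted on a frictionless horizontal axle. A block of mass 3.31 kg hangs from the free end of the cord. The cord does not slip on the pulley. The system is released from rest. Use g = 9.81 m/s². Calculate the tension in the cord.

T ≈ 5.77 N

I = ½MR² = (1/2)(1.43)(0.287)² = 0.05889 kg·m².
Block: mg − T = ma. Pulley: TR = Iα. No-slip: a = αR, so T = (I/R²)a = 0.7150·a.
Then mg = (m + 0.7150)a, so a = (3.31)(9.81)/(3.31 + 0.7150) = 8.067 m/s².
T = 0.7150·a = 5.768 N.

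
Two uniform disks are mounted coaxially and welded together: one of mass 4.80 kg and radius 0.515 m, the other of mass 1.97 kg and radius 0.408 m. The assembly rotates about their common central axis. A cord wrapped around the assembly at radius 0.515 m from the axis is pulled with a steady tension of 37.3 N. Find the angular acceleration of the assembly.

α ≈ 24.0 rad/s²

I = ½M₁R₁² + ½M₂R₂² = ½(4.80)(0.515)² + ½(1.97)(0.408)² = 0.8005 kg·m².
τ = F r = (37.3)(0.515) = 19.21 N·m.
α = τ/I = 19.21/0.8005 = 24.00 rad/s².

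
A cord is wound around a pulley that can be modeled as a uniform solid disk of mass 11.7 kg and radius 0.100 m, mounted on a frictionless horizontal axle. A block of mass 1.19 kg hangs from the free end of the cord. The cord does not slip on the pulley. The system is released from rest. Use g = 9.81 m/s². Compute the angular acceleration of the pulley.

α ≈ 16.6 rad/s²

I = ½MR² = (1/2)(11.7)(0.100)² = 0.05850 kg·m².
Block: mg − T = ma. Pulley: TR = Iα. No-slip: a = αR, so T = (I/R²)a = 5.850·a.
Then mg = (m + 5.850)a, so a = (1.19)(9.81)/(1.19 + 5.850) = 1.658 m/s².
α = a/R = 1.658/0.100 = 16.58 rad/s².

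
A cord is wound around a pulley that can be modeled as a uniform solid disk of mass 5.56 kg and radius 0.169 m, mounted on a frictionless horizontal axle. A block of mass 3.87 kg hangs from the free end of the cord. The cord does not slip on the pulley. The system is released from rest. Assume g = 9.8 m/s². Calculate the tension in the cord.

T ≈ 15.9 N

I = ½MR² = (1/2)(5.56)(0.169)² = 0.07940 kg·m².
Block: mg − T = ma. Pulley: TR = Iα. No-slip: a = αR, so T = (I/R²)a = 2.780·a.
Then mg = (m + 2.780)a, so a = (3.87)(9.8)/(3.87 + 2.780) = 5.703 m/s².
T = 2.780·a = 15.85 N.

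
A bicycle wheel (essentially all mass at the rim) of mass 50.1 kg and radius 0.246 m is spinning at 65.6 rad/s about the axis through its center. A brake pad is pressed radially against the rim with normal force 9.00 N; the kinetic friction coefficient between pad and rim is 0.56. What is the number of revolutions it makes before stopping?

≈ 837 revolutions

I = MR² = (50.1)(0.246)² = 3.032 kg·m².
Friction force f = μN = (0.56)(9.00) = 5.040 N at the rim; torque magnitude τ = fR = 1.240 N·m, opposing ω.
|α| = τ/I = 1.240/3.032 = 0.4089 rad/s² (deceleration).
ω² = ω₀² − 2|α|θ with ω = 0 ⇒ θ = ω₀²/(2|α|) = 5262 rad = 837.4 rev.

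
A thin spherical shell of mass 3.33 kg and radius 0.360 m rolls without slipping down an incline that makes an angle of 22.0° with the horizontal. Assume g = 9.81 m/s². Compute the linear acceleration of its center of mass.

Translation along the incline: Mg sinθ − f = Ma.
Rotation about the center: fR = Iα with I = (2/3)MR². No-slip gives a = αR, so f = (I/R²)a = (2/3)M a.
Substituting: Mg sinθ = (1 + 0.6667)Ma, so a = g sinθ/(1 + 0.6667) = (9.81) sin 22.0° / 1.667 = 2.205 m/s².

a ≈ 2.20 m/s²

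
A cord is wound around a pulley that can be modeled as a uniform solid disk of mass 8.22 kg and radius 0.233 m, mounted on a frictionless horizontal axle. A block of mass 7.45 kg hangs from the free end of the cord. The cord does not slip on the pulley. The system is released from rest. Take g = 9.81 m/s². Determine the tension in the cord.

I = ½MR² = (1/2)(8.22)(0.233)² = 0.2231 kg·m².
Block: mg − T = ma. Pulley: TR = Iα. No-slip: a = αR, so T = (I/R²)a = 4.110·a.
Then mg = (m + 4.110)a, so a = (7.45)(9.81)/(7.45 + 4.110) = 6.322 m/s².
T = 4.110·a = 25.98 N.

T ≈ 26.0 N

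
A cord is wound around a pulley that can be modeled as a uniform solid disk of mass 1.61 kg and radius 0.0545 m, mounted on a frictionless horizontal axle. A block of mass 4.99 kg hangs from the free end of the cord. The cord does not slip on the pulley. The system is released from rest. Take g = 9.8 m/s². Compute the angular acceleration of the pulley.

I = ½MR² = (1/2)(1.61)(0.0545)² = 0.002391 kg·m².
Block: mg − T = ma. Pulley: TR = Iα. No-slip: a = αR, so T = (I/R²)a = 0.8050·a.
Then mg = (m + 0.8050)a, so a = (4.99)(9.8)/(4.99 + 0.8050) = 8.439 m/s².
α = a/R = 8.439/0.0545 = 154.8 rad/s².

α ≈ 155 rad/s²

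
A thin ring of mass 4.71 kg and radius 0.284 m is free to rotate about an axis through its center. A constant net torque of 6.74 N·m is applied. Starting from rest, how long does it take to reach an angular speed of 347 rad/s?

I = MR² = (4.71)(0.284)² = 0.3799 kg·m².
α = τ/I = 6.74/0.3799 = 17.74 rad/s².
ω = αt ⇒ t = ω/α = 347/17.74 = 19.56 s.

t ≈ 19.6 s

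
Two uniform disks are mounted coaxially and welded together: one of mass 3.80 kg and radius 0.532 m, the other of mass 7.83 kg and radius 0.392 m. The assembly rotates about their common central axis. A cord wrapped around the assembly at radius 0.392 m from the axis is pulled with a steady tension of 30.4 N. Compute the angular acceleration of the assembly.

I = ½M₁R₁² + ½M₂R₂² = ½(3.80)(0.532)² + ½(7.83)(0.392)² = 1.139 kg·m².
τ = F r = (30.4)(0.392) = 11.92 N·m.
α = τ/I = 11.92/1.139 = 10.46 rad/s².

α ≈ 10.5 rad/s²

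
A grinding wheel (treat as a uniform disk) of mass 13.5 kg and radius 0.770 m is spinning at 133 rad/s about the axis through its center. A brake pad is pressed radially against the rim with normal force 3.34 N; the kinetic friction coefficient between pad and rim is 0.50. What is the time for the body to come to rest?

t ≈ 414 s

I = ½MR² = (1/2)(13.5)(0.770)² = 4.002 kg·m².
Friction force f = μN = (0.50)(3.34) = 1.670 N at the rim; torque magnitude τ = fR = 1.286 N·m, opposing ω.
|α| = τ/I = 1.286/4.002 = 0.3213 rad/s² (deceleration).
0 = ω₀ − |α|t ⇒ t = ω₀/|α| = 133/0.3213 = 413.9 s.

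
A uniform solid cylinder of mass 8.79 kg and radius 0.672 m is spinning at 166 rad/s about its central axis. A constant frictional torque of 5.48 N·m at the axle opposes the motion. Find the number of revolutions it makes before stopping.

I = ½MR² = (1/2)(8.79)(0.672)² = 1.985 kg·m².
The net torque has magnitude 5.48 N·m, opposing ω.
|α| = τ/I = 5.480/1.985 = 2.761 rad/s² (deceleration).
ω² = ω₀² − 2|α|θ with ω = 0 ⇒ θ = ω₀²/(2|α|) = 4990 rad = 794.2 rev.

≈ 794 revolutions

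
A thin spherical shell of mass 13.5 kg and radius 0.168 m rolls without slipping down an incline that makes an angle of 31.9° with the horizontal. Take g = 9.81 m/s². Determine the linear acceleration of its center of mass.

a ≈ 3.11 m/s²

Translation along the incline: Mg sinθ − f = Ma.
Rotation about the center: fR = Iα with I = (2/3)MR². No-slip gives a = αR, so f = (I/R²)a = (2/3)M a.
Substituting: Mg sinθ = (1 + 0.6667)Ma, so a = g sinθ/(1 + 0.6667) = (9.81) sin 31.9° / 1.667 = 3.110 m/s².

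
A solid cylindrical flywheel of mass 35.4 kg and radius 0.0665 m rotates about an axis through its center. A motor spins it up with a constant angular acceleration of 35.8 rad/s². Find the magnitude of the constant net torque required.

τ ≈ 2.80 N·m

I = ½MR² = (1/2)(35.4)(0.0665)² = 0.07827 kg·m².
τ = Iα = (0.07827)(35.80) = 2.802 N·m.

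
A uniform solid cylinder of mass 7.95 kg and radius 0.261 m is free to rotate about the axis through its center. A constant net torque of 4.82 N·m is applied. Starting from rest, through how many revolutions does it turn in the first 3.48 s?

I = ½MR² = (1/2)(7.95)(0.261)² = 0.2708 kg·m².
α = τ/I = 4.82/0.2708 = 17.80 rad/s².
θ = ½αt² = ½(17.80)(3.48)² = 107.8 rad.
Revolutions = θ/(2π) = 17.15.

≈ 17.2 revolutions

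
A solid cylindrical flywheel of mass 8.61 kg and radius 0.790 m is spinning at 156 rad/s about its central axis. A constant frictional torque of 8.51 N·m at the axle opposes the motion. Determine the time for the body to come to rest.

t ≈ 49.3 s

I = ½MR² = (1/2)(8.61)(0.790)² = 2.687 kg·m².
The net torque has magnitude 8.51 N·m, opposing ω.
|α| = τ/I = 8.510/2.687 = 3.167 rad/s² (deceleration).
0 = ω₀ − |α|t ⇒ t = ω₀/|α| = 156/3.167 = 49.25 s.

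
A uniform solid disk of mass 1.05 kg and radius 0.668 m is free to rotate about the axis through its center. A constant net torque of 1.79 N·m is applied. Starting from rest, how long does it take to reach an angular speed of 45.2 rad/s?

t ≈ 5.92 s

I = ½MR² = (1/2)(1.05)(0.668)² = 0.2343 kg·m².
α = τ/I = 1.79/0.2343 = 7.641 rad/s².
ω = αt ⇒ t = ω/α = 45.2/7.641 = 5.916 s.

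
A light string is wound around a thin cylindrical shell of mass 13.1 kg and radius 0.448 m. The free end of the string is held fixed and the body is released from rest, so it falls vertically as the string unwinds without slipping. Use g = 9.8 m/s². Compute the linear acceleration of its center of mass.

Translation: Mg − T = Ma. Rotation about the center: TR = Iα with I = MR².
With a = αR: T = (I/R²)a = M a, so Mg = (1 + 1.000)Ma.
a = g/(1 + 1.000) = 9.8/2.000 = 4.900 m/s².

a ≈ 4.90 m/s²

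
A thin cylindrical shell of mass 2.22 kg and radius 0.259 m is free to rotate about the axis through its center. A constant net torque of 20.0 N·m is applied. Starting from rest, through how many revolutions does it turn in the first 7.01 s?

≈ 525 revolutions

I = MR² = (2.22)(0.259)² = 0.1489 kg·m².
α = τ/I = 20.0/0.1489 = 134.3 rad/s².
θ = ½αt² = ½(134.3)(7.01)² = 3300 rad.
Revolutions = θ/(2π) = 525.2.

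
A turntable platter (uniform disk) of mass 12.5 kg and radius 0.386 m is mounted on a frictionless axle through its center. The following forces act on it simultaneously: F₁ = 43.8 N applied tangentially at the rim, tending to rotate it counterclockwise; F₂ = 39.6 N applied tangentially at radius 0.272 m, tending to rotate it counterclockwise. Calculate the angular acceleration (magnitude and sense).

I = ½MR² = (1/2)(12.5)(0.386)² = 0.9312 kg·m².
Taking counterclockwise as positive: τ₁ = +(43.8)(0.386) = +16.91 N·m; τ₂ = +(39.6)(0.272) = +10.77 N·m.
Net torque τ = 27.68 N·m.
α = τ/I = 27.68/0.9312 = 29.72 rad/s².

α ≈ 29.7 rad/s², counterclockwise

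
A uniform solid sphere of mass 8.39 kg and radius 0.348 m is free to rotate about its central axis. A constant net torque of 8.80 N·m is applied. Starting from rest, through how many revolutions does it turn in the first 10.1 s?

≈ 176 revolutions

I = (2/5)MR² = (2/5)(8.39)(0.348)² = 0.4064 kg·m².
α = τ/I = 8.80/0.4064 = 21.65 rad/s².
θ = ½αt² = ½(21.65)(10.1)² = 1104 rad.
Revolutions = θ/(2π) = 175.8.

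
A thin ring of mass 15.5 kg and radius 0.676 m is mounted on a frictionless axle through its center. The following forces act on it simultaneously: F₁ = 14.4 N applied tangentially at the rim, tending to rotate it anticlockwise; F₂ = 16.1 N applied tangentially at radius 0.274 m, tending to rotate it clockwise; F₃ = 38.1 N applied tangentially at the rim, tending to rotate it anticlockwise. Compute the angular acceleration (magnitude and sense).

I = MR² = (15.5)(0.676)² = 7.083 kg·m².
Taking anticlockwise as positive: τ₁ = +(14.4)(0.676) = +9.734 N·m; τ₂ = −(16.1)(0.274) = −4.411 N·m; τ₃ = +(38.1)(0.676) = +25.76 N·m.
Net torque τ = 31.08 N·m.
α = τ/I = 31.08/7.083 = 4.388 rad/s².

α ≈ 4.39 rad/s², anticlockwise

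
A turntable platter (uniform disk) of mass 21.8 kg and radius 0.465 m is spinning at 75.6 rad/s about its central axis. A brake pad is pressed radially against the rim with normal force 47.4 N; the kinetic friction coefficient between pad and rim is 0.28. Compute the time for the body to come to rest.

t ≈ 28.9 s

I = ½MR² = (1/2)(21.8)(0.465)² = 2.357 kg·m².
Friction force f = μN = (0.28)(47.4) = 13.27 N at the rim; torque magnitude τ = fR = 6.171 N·m, opposing ω.
|α| = τ/I = 6.171/2.357 = 2.619 rad/s² (deceleration).
0 = ω₀ − |α|t ⇒ t = ω₀/|α| = 75.6/2.619 = 28.87 s.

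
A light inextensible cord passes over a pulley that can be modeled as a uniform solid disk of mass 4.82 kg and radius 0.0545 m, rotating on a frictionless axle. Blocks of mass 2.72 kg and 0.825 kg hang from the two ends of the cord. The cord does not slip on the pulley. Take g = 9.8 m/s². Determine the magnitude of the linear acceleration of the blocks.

I = ½MR² = (1/2)(4.82)(0.0545)² = 0.007158 kg·m².
Heavier block: m₁g − T₁ = m₁a. Lighter block: T₂ − m₂g = m₂a.
Pulley: (T₁ − T₂)R = Iα = I(a/R), so T₁ − T₂ = (I/R²)a = (1/2)M_p a = 2.410·a.
Adding the three: (m₁ − m₂)g = (m₁ + m₂ + 2.410)a, so a = (2.72 − 0.825)(9.8)/(2.72 + 0.825 + 2.410) = 3.119 m/s².

a ≈ 3.12 m/s²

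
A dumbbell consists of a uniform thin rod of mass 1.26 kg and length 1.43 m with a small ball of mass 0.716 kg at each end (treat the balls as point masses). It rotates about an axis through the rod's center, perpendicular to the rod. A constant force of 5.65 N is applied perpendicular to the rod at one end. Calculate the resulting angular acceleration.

I_rod = (1/12)ML² = (1/12)(1.26)(1.43)² = 0.2147 kg·m².
I_balls = 2·m·(L/2)² = 2(0.716)(0.7150)² = 0.7321 kg·m².
Total I = 0.9468 kg·m².
τ = F·(L/2) = (5.65)(0.715) = 4.040 N·m.
α = τ/I = 4.040/0.9468 = 4.267 rad/s².

α ≈ 4.27 rad/s²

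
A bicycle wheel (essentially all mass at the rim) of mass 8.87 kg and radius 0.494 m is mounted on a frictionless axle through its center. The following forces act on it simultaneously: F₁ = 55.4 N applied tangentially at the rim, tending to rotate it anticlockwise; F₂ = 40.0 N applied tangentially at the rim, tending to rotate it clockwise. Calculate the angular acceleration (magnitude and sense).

α ≈ 3.51 rad/s², anticlockwise

I = MR² = (8.87)(0.494)² = 2.165 kg·m².
Taking anticlockwise as positive: τ₁ = +(55.4)(0.494) = +27.37 N·m; τ₂ = −(40.0)(0.494) = −19.76 N·m.
Net torque τ = 7.608 N·m.
α = τ/I = 7.608/2.165 = 3.515 rad/s².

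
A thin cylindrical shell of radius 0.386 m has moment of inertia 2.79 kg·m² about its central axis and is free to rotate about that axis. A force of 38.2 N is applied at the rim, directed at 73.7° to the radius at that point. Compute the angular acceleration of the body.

α ≈ 5.07 rad/s²

Only the tangential component produces torque: τ = F R sinθ = (38.2)(0.386) sin 73.7° = 14.15 N·m.
From τ = Iα: α = 14.15/2.790 = 5.073 rad/s².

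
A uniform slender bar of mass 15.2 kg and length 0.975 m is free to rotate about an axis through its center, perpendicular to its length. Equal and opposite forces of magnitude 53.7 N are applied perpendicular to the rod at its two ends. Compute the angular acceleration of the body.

I = (1/12)ML² = (1/12)(15.2)(0.975)² = 1.204 kg·m².
The couple gives τ = F·(L/2) + F·(L/2) = F L = (53.7)(0.975) = 52.36 N·m.
Newton's second law for rotation, τ = Iα, gives α = τ/I = 52.36/1.204 = 43.48 rad/s².

α ≈ 43.5 rad/s²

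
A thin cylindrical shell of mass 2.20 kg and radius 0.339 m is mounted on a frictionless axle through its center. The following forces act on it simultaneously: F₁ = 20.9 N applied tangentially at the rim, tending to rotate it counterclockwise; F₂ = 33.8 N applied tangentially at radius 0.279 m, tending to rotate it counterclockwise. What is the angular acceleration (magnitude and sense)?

I = MR² = (2.20)(0.339)² = 0.2528 kg·m².
Taking counterclockwise as positive: τ₁ = +(20.9)(0.339) = +7.085 N·m; τ₂ = +(33.8)(0.279) = +9.430 N·m.
Net torque τ = 16.52 N·m.
α = τ/I = 16.52/0.2528 = 65.32 rad/s².

α ≈ 65.3 rad/s², counterclockwise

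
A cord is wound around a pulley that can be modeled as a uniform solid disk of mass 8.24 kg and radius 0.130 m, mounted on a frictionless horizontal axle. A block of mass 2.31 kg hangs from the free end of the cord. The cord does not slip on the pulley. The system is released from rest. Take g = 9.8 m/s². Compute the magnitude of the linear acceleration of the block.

a ≈ 3.52 m/s²

I = ½MR² = (1/2)(8.24)(0.130)² = 0.06963 kg·m².
Block: mg − T = ma. Pulley: TR = Iα. No-slip: a = αR, so T = (I/R²)a = 4.120·a.
Then mg = (m + 4.120)a, so a = (2.31)(9.8)/(2.31 + 4.120) = 3.521 m/s².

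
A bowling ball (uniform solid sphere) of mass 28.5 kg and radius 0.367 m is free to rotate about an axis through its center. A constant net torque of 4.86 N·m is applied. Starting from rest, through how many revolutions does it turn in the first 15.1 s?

≈ 57.4 revolutions

I = (2/5)MR² = (2/5)(28.5)(0.367)² = 1.535 kg·m².
α = τ/I = 4.86/1.535 = 3.165 rad/s².
θ = ½αt² = ½(3.165)(15.1)² = 360.8 rad.
Revolutions = θ/(2π) = 57.43.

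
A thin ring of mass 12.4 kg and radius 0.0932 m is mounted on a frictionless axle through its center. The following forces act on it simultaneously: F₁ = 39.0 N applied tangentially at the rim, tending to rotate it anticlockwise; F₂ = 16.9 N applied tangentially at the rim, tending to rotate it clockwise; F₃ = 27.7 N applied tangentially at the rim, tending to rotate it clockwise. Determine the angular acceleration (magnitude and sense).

I = MR² = (12.4)(0.0932)² = 0.1077 kg·m².
Taking anticlockwise as positive: τ₁ = +(39.0)(0.0932) = +3.635 N·m; τ₂ = −(16.9)(0.0932) = −1.575 N·m; τ₃ = −(27.7)(0.0932) = −2.582 N·m.
Net torque τ = -0.5219 N·m.
α = τ/I = -0.5219/0.1077 = -4.846 rad/s².

α ≈ 4.85 rad/s², clockwise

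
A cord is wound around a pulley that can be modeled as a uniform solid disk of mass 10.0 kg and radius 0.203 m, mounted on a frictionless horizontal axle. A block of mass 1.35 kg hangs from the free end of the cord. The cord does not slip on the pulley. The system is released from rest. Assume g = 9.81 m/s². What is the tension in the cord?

T ≈ 10.4 N

I = ½MR² = (1/2)(10.0)(0.203)² = 0.2060 kg·m².
Block: mg − T = ma. Pulley: TR = Iα. No-slip: a = αR, so T = (I/R²)a = 5.000·a.
Then mg = (m + 5.000)a, so a = (1.35)(9.81)/(1.35 + 5.000) = 2.086 m/s².
T = 5.000·a = 10.43 N.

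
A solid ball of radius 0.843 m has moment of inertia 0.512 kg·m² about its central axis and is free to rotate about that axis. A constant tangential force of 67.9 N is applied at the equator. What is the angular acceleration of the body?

α ≈ 112 rad/s²

τ = F R = (67.9)(0.843) = 57.24 N·m.
Newton's second law for rotation, τ = Iα, gives α = τ/I = 57.24/0.5120 = 111.8 rad/s².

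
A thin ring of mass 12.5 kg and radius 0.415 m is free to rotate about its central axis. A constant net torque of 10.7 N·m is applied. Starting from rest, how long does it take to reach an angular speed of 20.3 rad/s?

I = MR² = (12.5)(0.415)² = 2.153 kg·m².
α = τ/I = 10.7/2.153 = 4.970 rad/s².
ω = αt ⇒ t = ω/α = 20.3/4.970 = 4.084 s.

t ≈ 4.08 s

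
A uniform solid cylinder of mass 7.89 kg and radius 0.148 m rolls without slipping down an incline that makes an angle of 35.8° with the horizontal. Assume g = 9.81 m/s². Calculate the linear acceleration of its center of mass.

a ≈ 3.83 m/s²

Translation along the incline: Mg sinθ − f = Ma.
Rotation about the center: fR = Iα with I = ½MR². No-slip gives a = αR, so f = (I/R²)a = (1/2)M a.
Substituting: Mg sinθ = (1 + 0.5000)Ma, so a = g sinθ/(1 + 0.5000) = (9.81) sin 35.8° / 1.500 = 3.826 m/s².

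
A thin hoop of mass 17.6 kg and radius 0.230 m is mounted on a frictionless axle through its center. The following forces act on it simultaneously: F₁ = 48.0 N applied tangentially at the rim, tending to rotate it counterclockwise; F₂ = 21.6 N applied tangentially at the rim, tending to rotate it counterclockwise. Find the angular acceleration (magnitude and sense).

I = MR² = (17.6)(0.230)² = 0.9310 kg·m².
Taking counterclockwise as positive: τ₁ = +(48.0)(0.230) = +11.04 N·m; τ₂ = +(21.6)(0.230) = +4.968 N·m.
Net torque τ = 16.01 N·m.
α = τ/I = 16.01/0.9310 = 17.19 rad/s².

α ≈ 17.2 rad/s², counterclockwise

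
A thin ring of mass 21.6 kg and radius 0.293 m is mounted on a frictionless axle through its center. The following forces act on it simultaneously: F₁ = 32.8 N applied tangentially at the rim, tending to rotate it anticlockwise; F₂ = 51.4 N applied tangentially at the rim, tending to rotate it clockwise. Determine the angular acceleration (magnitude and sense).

I = MR² = (21.6)(0.293)² = 1.854 kg·m².
Taking anticlockwise as positive: τ₁ = +(32.8)(0.293) = +9.610 N·m; τ₂ = −(51.4)(0.293) = −15.06 N·m.
Net torque τ = -5.450 N·m.
α = τ/I = -5.450/1.854 = -2.939 rad/s².

α ≈ 2.94 rad/s², clockwise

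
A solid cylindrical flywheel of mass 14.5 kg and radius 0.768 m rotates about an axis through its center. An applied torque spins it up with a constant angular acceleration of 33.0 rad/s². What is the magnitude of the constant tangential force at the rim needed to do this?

F ≈ 184 N

I = ½MR² = (1/2)(14.5)(0.768)² = 4.276 kg·m².
The required torque is τ = Iα = (4.276)(33.00) = 141.1 N·m.
A tangential force at the rim gives τ = FR, so F = τ/R = 141.1/0.768 = 183.7 N.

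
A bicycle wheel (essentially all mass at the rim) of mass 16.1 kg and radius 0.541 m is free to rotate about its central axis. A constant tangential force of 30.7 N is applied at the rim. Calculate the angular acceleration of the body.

α ≈ 3.52 rad/s²

I = MR² = (16.1)(0.541)² = 4.712 kg·m².
τ = F R = (30.7)(0.541) = 16.61 N·m.
From τ = Iα: α = 16.61/4.712 = 3.525 rad/s².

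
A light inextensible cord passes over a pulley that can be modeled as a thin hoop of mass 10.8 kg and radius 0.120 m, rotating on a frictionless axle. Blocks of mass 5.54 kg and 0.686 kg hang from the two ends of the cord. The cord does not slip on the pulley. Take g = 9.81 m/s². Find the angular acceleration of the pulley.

α ≈ 23.3 rad/s²

I = MR² = (10.8)(0.120)² = 0.1555 kg·m².
Heavier block: m₁g − T₁ = m₁a. Lighter block: T₂ − m₂g = m₂a.
Pulley: (T₁ − T₂)R = Iα = I(a/R), so T₁ − T₂ = (I/R²)a = 1·M_p a = 10.80·a.
Adding the three: (m₁ − m₂)g = (m₁ + m₂ + 10.80)a, so a = (5.54 − 0.686)(9.81)/(5.54 + 0.686 + 10.80) = 2.797 m/s².
α = a/R = 2.797/0.120 = 23.31 rad/s².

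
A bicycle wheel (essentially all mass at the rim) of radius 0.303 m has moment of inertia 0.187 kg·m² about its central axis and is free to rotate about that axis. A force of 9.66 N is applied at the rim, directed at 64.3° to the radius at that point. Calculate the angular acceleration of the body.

α ≈ 14.1 rad/s²

Only the tangential component produces torque: τ = F R sinθ = (9.66)(0.303) sin 64.3° = 2.637 N·m.
From τ = Iα: α = 2.637/0.1870 = 14.10 rad/s².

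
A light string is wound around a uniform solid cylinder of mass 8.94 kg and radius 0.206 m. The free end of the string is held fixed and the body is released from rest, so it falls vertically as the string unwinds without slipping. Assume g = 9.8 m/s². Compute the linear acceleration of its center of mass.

Translation: Mg − T = Ma. Rotation about the center: TR = Iα with I = ½MR².
With a = αR: T = (I/R²)a = (1/2)M a, so Mg = (1 + 0.5000)Ma.
a = g/(1 + 0.5000) = 9.8/1.500 = 6.533 m/s².

a ≈ 6.53 m/s²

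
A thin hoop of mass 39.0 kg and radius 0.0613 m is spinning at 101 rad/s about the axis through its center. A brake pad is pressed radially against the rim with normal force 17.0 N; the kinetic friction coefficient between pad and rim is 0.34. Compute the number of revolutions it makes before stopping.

≈ 336 revolutions

I = MR² = (39.0)(0.0613)² = 0.1465 kg·m².
Friction force f = μN = (0.34)(17.0) = 5.780 N at the rim; torque magnitude τ = fR = 0.3543 N·m, opposing ω.
|α| = τ/I = 0.3543/0.1465 = 2.418 rad/s² (deceleration).
ω² = ω₀² − 2|α|θ with ω = 0 ⇒ θ = ω₀²/(2|α|) = 2110 rad = 335.8 rev.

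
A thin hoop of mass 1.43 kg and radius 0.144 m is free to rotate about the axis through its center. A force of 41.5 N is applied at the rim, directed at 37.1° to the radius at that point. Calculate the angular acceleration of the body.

α ≈ 122 rad/s²

I = MR² = (1.43)(0.144)² = 0.02965 kg·m².
Only the tangential component produces torque: τ = F R sinθ = (41.5)(0.144) sin 37.1° = 3.605 N·m.
From τ = Iα: α = 3.605/0.02965 = 121.6 rad/s².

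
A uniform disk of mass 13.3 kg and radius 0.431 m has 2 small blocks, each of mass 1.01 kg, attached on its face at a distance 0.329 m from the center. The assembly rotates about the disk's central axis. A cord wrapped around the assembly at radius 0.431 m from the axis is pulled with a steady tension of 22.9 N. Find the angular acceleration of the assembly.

I_disk = ½MR² = ½(13.3)(0.431)² = 1.235 kg·m².
I_blocks = 2·m·r² = 2(1.01)(0.329)² = 0.2186 kg·m².
Total I = 1.454 kg·m².
τ = F r = (22.9)(0.431) = 9.870 N·m.
α = τ/I = 9.870/1.454 = 6.788 rad/s².

α ≈ 6.79 rad/s²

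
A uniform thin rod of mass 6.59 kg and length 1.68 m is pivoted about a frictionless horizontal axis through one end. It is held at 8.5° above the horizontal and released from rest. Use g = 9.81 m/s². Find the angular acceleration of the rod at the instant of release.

About the pivot, I = (1/3)ML² = (1/3)(6.59)(1.68)² = 6.200 kg·m².
The weight acts at the center, a distance L/2 = 0.8400 m from the pivot; τ = Mg(L/2) cos 8.5° = 53.71 N·m.
α = τ/I = 53.71/6.200 = 8.663 rad/s².

α ≈ 8.66 rad/s²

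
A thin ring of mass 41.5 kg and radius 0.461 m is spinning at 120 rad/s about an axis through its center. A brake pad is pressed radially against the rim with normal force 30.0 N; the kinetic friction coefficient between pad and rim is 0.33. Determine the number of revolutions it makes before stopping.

≈ 2210 revolutions

I = MR² = (41.5)(0.461)² = 8.820 kg·m².
Friction force f = μN = (0.33)(30.0) = 9.900 N at the rim; torque magnitude τ = fR = 4.564 N·m, opposing ω.
|α| = τ/I = 4.564/8.820 = 0.5175 rad/s² (deceleration).
ω² = ω₀² − 2|α|θ with ω = 0 ⇒ θ = ω₀²/(2|α|) = 13910 rad = 2214 rev.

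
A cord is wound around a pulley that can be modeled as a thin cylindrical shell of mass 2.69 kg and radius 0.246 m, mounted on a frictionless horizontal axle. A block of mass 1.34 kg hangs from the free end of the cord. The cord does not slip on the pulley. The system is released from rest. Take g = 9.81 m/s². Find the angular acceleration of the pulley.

α ≈ 13.3 rad/s²

I = MR² = (2.69)(0.246)² = 0.1628 kg·m².
Block: mg − T = ma. Pulley: TR = Iα. No-slip: a = αR, so T = (I/R²)a = 2.690·a.
Then mg = (m + 2.690)a, so a = (1.34)(9.81)/(1.34 + 2.690) = 3.262 m/s².
α = a/R = 3.262/0.246 = 13.26 rad/s².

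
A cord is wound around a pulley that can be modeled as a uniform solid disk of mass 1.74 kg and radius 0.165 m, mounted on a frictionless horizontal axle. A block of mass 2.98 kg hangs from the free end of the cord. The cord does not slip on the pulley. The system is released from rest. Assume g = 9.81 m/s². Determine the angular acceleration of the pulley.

α ≈ 46.0 rad/s²

I = ½MR² = (1/2)(1.74)(0.165)² = 0.02369 kg·m².
Block: mg − T = ma. Pulley: TR = Iα. No-slip: a = αR, so T = (I/R²)a = 0.8700·a.
Then mg = (m + 0.8700)a, so a = (2.98)(9.81)/(2.98 + 0.8700) = 7.593 m/s².
α = a/R = 7.593/0.165 = 46.02 rad/s².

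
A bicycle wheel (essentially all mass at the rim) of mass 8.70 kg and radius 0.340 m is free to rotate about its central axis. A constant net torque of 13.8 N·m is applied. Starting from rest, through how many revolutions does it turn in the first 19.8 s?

I = MR² = (8.70)(0.340)² = 1.006 kg·m².
α = τ/I = 13.8/1.006 = 13.72 rad/s².
θ = ½αt² = ½(13.72)(19.8)² = 2690 rad.
Revolutions = θ/(2π) = 428.1.

≈ 428 revolutions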